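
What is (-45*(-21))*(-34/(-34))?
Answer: 945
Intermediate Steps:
(-45*(-21))*(-34/(-34)) = 945*(-34*(-1/34)) = 945*1 = 945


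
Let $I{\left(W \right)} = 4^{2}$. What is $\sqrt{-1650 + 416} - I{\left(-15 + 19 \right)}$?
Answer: $-16 + i \sqrt{1234} \approx -16.0 + 35.128 i$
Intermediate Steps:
$I{\left(W \right)} = 16$
$\sqrt{-1650 + 416} - I{\left(-15 + 19 \right)} = \sqrt{-1650 + 416} - 16 = \sqrt{-1234} - 16 = i \sqrt{1234} - 16 = -16 + i \sqrt{1234}$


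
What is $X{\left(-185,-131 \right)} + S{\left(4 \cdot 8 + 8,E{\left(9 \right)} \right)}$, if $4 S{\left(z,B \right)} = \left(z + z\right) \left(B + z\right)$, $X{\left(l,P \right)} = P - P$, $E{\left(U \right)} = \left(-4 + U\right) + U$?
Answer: $1080$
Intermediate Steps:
$E{\left(U \right)} = -4 + 2 U$
$X{\left(l,P \right)} = 0$
$S{\left(z,B \right)} = \frac{z \left(B + z\right)}{2}$ ($S{\left(z,B \right)} = \frac{\left(z + z\right) \left(B + z\right)}{4} = \frac{2 z \left(B + z\right)}{4} = \frac{z \left(B + z\right)}{2}$)
$X{\left(-185,-131 \right)} + S{\left(4 \cdot 8 + 8,E{\left(9 \right)} \right)} = 0 + \frac{\left(4 \cdot 8 + 8\right) \left(\left(-4 + 2 \cdot 9\right) + \left(4 \cdot 8 + 8\right)\right)}{2} = 0 + \frac{\left(32 + 8\right) \left(\left(-4 + 18\right) + \left(32 + 8\right)\right)}{2} = 0 + \frac{1}{2} \cdot 40 \left(14 + 40\right) = 0 + \frac{1}{2} \cdot 40 \cdot 54 = 0 + 1080 = 1080$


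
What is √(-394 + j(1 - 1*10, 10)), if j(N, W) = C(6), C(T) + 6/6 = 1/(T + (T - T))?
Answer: I*√14214/6 ≈ 19.87*I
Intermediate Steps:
C(T) = -1 + 1/T (C(T) = -1 + 1/(T + (T - T)) = -1 + 1/(T + 0) = -1 + 1/T)
j(N, W) = -⅚ (j(N, W) = (1 - 1*6)/6 = (1 - 6)/6 = (⅙)*(-5) = -⅚)
√(-394 + j(1 - 1*10, 10)) = √(-394 - ⅚) = √(-2369/6) = I*√14214/6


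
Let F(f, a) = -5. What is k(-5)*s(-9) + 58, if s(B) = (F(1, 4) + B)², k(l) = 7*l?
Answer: -6802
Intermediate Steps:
s(B) = (-5 + B)²
k(-5)*s(-9) + 58 = (7*(-5))*(-5 - 9)² + 58 = -35*(-14)² + 58 = -35*196 + 58 = -6860 + 58 = -6802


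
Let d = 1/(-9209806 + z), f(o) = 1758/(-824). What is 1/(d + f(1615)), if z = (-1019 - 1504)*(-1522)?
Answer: -553089400/1180013653 ≈ -0.46871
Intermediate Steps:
f(o) = -879/412 (f(o) = 1758*(-1/824) = -879/412)
z = 3840006 (z = -2523*(-1522) = 3840006)
d = -1/5369800 (d = 1/(-9209806 + 3840006) = 1/(-5369800) = -1/5369800 ≈ -1.8623e-7)
1/(d + f(1615)) = 1/(-1/5369800 - 879/412) = 1/(-1180013653/553089400) = -553089400/1180013653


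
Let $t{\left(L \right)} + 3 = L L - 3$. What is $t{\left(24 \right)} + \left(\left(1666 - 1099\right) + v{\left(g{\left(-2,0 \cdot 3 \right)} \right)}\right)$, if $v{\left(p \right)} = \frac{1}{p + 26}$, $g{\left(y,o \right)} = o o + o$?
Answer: $\frac{29563}{26} \approx 1137.0$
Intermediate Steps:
$g{\left(y,o \right)} = o + o^{2}$ ($g{\left(y,o \right)} = o^{2} + o = o + o^{2}$)
$v{\left(p \right)} = \frac{1}{26 + p}$
$t{\left(L \right)} = -6 + L^{2}$ ($t{\left(L \right)} = -3 + \left(L L - 3\right) = -3 + \left(L^{2} - 3\right) = -3 + \left(-3 + L^{2}\right) = -6 + L^{2}$)
$t{\left(24 \right)} + \left(\left(1666 - 1099\right) + v{\left(g{\left(-2,0 \cdot 3 \right)} \right)}\right) = \left(-6 + 24^{2}\right) + \left(\left(1666 - 1099\right) + \frac{1}{26 + 0 \cdot 3 \left(1 + 0 \cdot 3\right)}\right) = \left(-6 + 576\right) + \left(567 + \frac{1}{26 + 0 \left(1 + 0\right)}\right) = 570 + \left(567 + \frac{1}{26 + 0 \cdot 1}\right) = 570 + \left(567 + \frac{1}{26 + 0}\right) = 570 + \left(567 + \frac{1}{26}\right) = 570 + \frac{14743}{26} = \frac{29563}{26}$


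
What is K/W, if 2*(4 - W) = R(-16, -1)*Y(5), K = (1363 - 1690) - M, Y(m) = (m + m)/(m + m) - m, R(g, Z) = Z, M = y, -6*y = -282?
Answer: -187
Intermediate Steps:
y = 47 (y = -⅙*(-282) = 47)
M = 47
Y(m) = 1 - m (Y(m) = (2*m)/((2*m)) - m = (2*m)*(1/(2*m)) - m = 1 - m)
K = -374 (K = (1363 - 1690) - 1*47 = -327 - 47 = -374)
W = 2 (W = 4 - (-1)*(1 - 1*5)/2 = 4 - (-1)*(1 - 5)/2 = 4 - (-1)*(-4)/2 = 4 - ½*4 = 4 - 2 = 2)
K/W = -374/2 = -374*½ = -187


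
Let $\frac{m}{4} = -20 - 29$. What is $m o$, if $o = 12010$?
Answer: $-2353960$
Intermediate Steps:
$m = -196$ ($m = 4 \left(-20 - 29\right) = 4 \left(-49\right) = -196$)
$m o = \left(-196\right) 12010 = -2353960$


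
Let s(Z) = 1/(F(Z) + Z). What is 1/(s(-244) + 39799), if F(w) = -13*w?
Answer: 2928/116531473 ≈ 2.5126e-5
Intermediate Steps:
s(Z) = -1/(12*Z) (s(Z) = 1/(-13*Z + Z) = 1/(-12*Z) = -1/(12*Z))
1/(s(-244) + 39799) = 1/(-1/12/(-244) + 39799) = 1/(-1/12*(-1/244) + 39799) = 1/(1/2928 + 39799) = 1/(116531473/2928) = 2928/116531473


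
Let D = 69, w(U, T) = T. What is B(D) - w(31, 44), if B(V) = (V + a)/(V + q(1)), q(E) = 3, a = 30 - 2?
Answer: -3071/72 ≈ -42.653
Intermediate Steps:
a = 28
B(V) = (28 + V)/(3 + V) (B(V) = (V + 28)/(V + 3) = (28 + V)/(3 + V))
B(D) - w(31, 44) = (28 + 69)/(3 + 69) - 1*44 = 97/72 - 44 = -3071/72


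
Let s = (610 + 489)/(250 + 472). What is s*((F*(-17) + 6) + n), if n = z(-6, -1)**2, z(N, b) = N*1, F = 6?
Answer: -32970/361 ≈ -91.330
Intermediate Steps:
z(N, b) = N
s = 1099/722 ≈ 1.5222
n = 36 (n = (-6)**2 = 36)
s*((F*(-17) + 6) + n) = 1099*((6*(-17) + 6) + 36)/722 = 1099*((-102 + 6) + 36)/722 = 1099*(-96 + 36)/722 = (1099/722)*(-60) = -32970/361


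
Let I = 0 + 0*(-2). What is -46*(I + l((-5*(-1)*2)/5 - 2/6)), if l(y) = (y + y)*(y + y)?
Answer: -4600/9 ≈ -511.11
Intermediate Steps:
I = 0 (I = 0 + 0 = 0)
l(y) = 4*y**2 (l(y) = (2*y)*(2*y) = 4*y**2)
-46*(I + l((-5*(-1)*2)/5 - 2/6)) = -46*(0 + 4*((-5*(-1)*2)/5 - 2/6)**2) = -46*(0 + 4*((5*2)*(1/5) - 2*1/6)**2) = -46*(0 + 4*(10*(1/5) - 1/3)**2) = -46*(0 + 4*(2 - 1/3)**2) = -46*(0 + 4*(5/3)**2) = -46*(0 + 4*(25/9)) = -46*(0 + 100/9) = -46*100/9 = -4600/9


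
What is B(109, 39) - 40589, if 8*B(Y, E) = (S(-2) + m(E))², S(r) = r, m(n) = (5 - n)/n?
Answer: -61734301/1521 ≈ -40588.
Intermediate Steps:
m(n) = (5 - n)/n
B(Y, E) = (-2 + (5 - E)/E)²/8
B(109, 39) - 40589 = (⅛)*(-5 + 3*39)²/39² - 40589 = (⅛)*(1/1521)*(-5 + 117)² - 40589 = (⅛)*(1/1521)*112² - 40589 = (⅛)*(1/1521)*12544 - 40589 = 1568/1521 - 40589 = -61734301/1521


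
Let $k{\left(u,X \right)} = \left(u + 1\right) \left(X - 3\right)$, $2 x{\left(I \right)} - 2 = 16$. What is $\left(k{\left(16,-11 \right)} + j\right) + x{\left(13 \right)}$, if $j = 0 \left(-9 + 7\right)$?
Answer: $-229$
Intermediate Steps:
$j = 0$ ($j = 0 \left(-2\right) = 0$)
$x{\left(I \right)} = 9$ ($x{\left(I \right)} = 1 + \frac{1}{2} \cdot 16 = 1 + 8 = 9$)
$k{\left(u,X \right)} = \left(1 + u\right) \left(-3 + X\right)$
$\left(k{\left(16,-11 \right)} + j\right) + x{\left(13 \right)} = \left(\left(-3 - 11 - 48 - 176\right) + 0\right) + 9 = \left(-238 + 0\right) + 9 = -238 + 9 = -229$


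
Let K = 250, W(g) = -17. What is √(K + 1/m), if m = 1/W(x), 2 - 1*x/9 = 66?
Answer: √233 ≈ 15.264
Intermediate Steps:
x = -576 (x = 18 - 9*66 = 18 - 594 = -576)
m = -1/17 (m = 1/(-17) = -1/17 ≈ -0.058824)
√(K + 1/m) = √(250 + 1/(-1/17)) = √(250 - 17) = √233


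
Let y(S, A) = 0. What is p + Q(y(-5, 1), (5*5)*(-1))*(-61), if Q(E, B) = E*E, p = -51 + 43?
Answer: -8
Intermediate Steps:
p = -8
Q(E, B) = E²
p + Q(y(-5, 1), (5*5)*(-1))*(-61) = -8 + 0²*(-61) = -8 + 0*(-61) = -8 + 0 = -8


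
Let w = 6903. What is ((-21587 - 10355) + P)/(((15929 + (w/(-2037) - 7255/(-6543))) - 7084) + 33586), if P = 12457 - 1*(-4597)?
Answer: -66142872936/188497947109 ≈ -0.35089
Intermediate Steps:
P = 17054 (P = 12457 + 4597 = 17054)
((-21587 - 10355) + P)/(((15929 + (w/(-2037) - 7255/(-6543))) - 7084) + 33586) = ((-21587 - 10355) + 17054)/(((15929 + (6903/(-2037) - 7255/(-6543))) - 7084) + 33586) = (-31942 + 17054)/(((15929 + (6903*(-1/2037) - 7255*(-1/6543))) - 7084) + 33586) = -14888/(((15929 + (-2301/679 + 7255/6543)) - 7084) + 33586) = -14888/(((15929 - 10129298/4442697) - 7084) + 33586) = -14888/((70757591215/4442697 - 7084) + 33586) = -14888/(39285525667/4442697 + 33586) = -14888/188497947109/4442697 = -14888*4442697/188497947109 = -66142872936/188497947109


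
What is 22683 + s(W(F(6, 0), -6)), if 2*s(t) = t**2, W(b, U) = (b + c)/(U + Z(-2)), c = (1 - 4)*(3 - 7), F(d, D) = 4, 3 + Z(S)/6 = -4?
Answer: 408295/18 ≈ 22683.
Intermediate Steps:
Z(S) = -42 (Z(S) = -18 + 6*(-4) = -18 - 24 = -42)
c = 12 (c = -3*(-4) = 12)
W(b, U) = (12 + b)/(-42 + U) (W(b, U) = (b + 12)/(U - 42) = (12 + b)/(-42 + U))
s(t) = t**2/2
22683 + s(W(F(6, 0), -6)) = 22683 + ((12 + 4)/(-42 - 6))**2/2 = 22683 + (16/(-48))**2/2 = 22683 + (-1/48*16)**2/2 = 22683 + (-1/3)**2/2 = 22683 + (1/2)*(1/9) = 22683 + 1/18 = 408295/18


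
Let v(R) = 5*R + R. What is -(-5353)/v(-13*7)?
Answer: -5353/546 ≈ -9.8040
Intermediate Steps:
v(R) = 6*R
-(-5353)/v(-13*7) = -(-5353)/(6*(-13*7)) = -(-5353)/(6*(-91)) = -(-5353)/(-546) = -(-5353)*(-1)/546 = -1*5353/546 = -5353/546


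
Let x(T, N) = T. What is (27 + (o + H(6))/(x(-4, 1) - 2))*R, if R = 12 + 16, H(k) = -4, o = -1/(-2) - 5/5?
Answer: 777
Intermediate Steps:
o = -½ (o = -1*(-½) - 5*⅕ = ½ - 1 = -½ ≈ -0.50000)
R = 28
(27 + (o + H(6))/(x(-4, 1) - 2))*R = (27 + (-½ - 4)/(-4 - 2))*28 = (27 - 9/2/(-6))*28 = (27 - 9/2*(-⅙))*28 = (27 + ¾)*28 = (111/4)*28 = 777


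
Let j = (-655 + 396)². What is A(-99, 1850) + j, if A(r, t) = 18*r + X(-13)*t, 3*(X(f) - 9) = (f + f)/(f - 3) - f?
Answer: 363871/4 ≈ 90968.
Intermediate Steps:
j = 67081 (j = (-259)² = 67081)
X(f) = 9 - f/3 + 2*f/(3*(-3 + f)) (X(f) = 9 + ((f + f)/(f - 3) - f)/3 = 9 + ((2*f)/(-3 + f) - f)/3 = 9 + (2*f/(-3 + f) - f)/3 = 9 + (-f + 2*f/(-3 + f))/3 = 9 + (-f/3 + 2*f/(3*(-3 + f))) = 9 - f/3 + 2*f/(3*(-3 + f)))
A(r, t) = 18*r + 111*t/8 (A(r, t) = 18*r + ((-81 - 1*(-13)² + 32*(-13))/(3*(-3 - 13)))*t = 18*r + ((⅓)*(-81 - 1*169 - 416)/(-16))*t = 18*r + ((⅓)*(-1/16)*(-81 - 169 - 416))*t = 18*r + ((⅓)*(-1/16)*(-666))*t = 18*r + 111*t/8)
A(-99, 1850) + j = (18*(-99) + (111/8)*1850) + 67081 = (-1782 + 102675/4) + 67081 = 95547/4 + 67081 = 363871/4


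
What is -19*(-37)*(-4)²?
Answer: 11248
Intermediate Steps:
-19*(-37)*(-4)² = 703*16 = 11248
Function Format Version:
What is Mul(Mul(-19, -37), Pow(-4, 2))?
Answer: 11248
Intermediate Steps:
Mul(Mul(-19, -37), Pow(-4, 2)) = Mul(703, 16) = 11248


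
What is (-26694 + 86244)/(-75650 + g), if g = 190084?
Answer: 29775/57217 ≈ 0.52039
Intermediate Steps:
(-26694 + 86244)/(-75650 + g) = (-26694 + 86244)/(-75650 + 190084) = 59550/114434 = 59550*(1/114434) = 29775/57217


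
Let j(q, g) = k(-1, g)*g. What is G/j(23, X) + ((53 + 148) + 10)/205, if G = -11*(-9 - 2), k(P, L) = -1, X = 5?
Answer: -950/41 ≈ -23.171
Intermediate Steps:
G = 121 (G = -11*(-11) = 121)
j(q, g) = -g
G/j(23, X) + ((53 + 148) + 10)/205 = 121/((-1*5)) + ((53 + 148) + 10)/205 = 121/(-5) + (201 + 10)*(1/205) = 121*(-⅕) + 211*(1/205) = -121/5 + 211/205 = -950/41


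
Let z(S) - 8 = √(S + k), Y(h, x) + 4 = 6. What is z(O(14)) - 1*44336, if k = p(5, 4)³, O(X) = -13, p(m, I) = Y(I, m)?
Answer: -44328 + I*√5 ≈ -44328.0 + 2.2361*I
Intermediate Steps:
Y(h, x) = 2 (Y(h, x) = -4 + 6 = 2)
p(m, I) = 2
k = 8 (k = 2³ = 8)
z(S) = 8 + √(8 + S) (z(S) = 8 + √(S + 8) = 8 + √(8 + S))
z(O(14)) - 1*44336 = (8 + √(8 - 13)) - 1*44336 = (8 + √(-5)) - 44336 = (8 + I*√5) - 44336 = -44328 + I*√5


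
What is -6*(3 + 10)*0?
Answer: 0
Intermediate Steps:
-6*(3 + 10)*0 = -78*0 = -6*0 = 0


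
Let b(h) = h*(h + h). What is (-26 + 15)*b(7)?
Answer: -1078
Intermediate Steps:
b(h) = 2*h² (b(h) = h*(2*h) = 2*h²)
(-26 + 15)*b(7) = (-26 + 15)*(2*7²) = -22*49 = -11*98 = -1078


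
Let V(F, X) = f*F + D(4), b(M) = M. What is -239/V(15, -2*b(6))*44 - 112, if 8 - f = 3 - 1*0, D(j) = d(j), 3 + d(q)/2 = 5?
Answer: -19364/79 ≈ -245.11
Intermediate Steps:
d(q) = 4 (d(q) = -6 + 2*5 = -6 + 10 = 4)
D(j) = 4
f = 5 (f = 8 - (3 - 1*0) = 8 - (3 + 0) = 8 - 1*3 = 8 - 3 = 5)
V(F, X) = 4 + 5*F (V(F, X) = 5*F + 4 = 4 + 5*F)
-239/V(15, -2*b(6))*44 - 112 = -239/(4 + 5*15)*44 - 112 = -239/(4 + 75)*44 - 112 = -239/79*44 - 112 = -10516/79 - 112 = -19364/79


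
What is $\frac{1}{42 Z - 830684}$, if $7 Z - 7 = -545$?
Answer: $- \frac{1}{833912} \approx -1.1992 \cdot 10^{-6}$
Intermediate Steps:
$Z = - \frac{538}{7}$ ($Z = 1 + \frac{1}{7} \left(-545\right) = 1 - \frac{545}{7} = - \frac{538}{7} \approx -76.857$)
$\frac{1}{42 Z - 830684} = \frac{1}{42 \left(- \frac{538}{7}\right) - 830684} = \frac{1}{-3228 - 830684} = \frac{1}{-833912} = - \frac{1}{833912}$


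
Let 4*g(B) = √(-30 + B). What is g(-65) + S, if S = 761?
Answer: 761 + I*√95/4 ≈ 761.0 + 2.4367*I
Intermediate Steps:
g(B) = √(-30 + B)/4
g(-65) + S = √(-30 - 65)/4 + 761 = √(-95)/4 + 761 = (I*√95)/4 + 761 = I*√95/4 + 761 = 761 + I*√95/4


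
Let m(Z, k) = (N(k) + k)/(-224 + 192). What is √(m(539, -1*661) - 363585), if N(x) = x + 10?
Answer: 2*I*√90886 ≈ 602.95*I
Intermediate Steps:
N(x) = 10 + x
m(Z, k) = -5/16 - k/16 (m(Z, k) = ((10 + k) + k)/(-224 + 192) = (10 + 2*k)/(-32) = (10 + 2*k)*(-1/32) = -5/16 - k/16)
√(m(539, -1*661) - 363585) = √((-5/16 - (-1)*661/16) - 363585) = √((-5/16 - 1/16*(-661)) - 363585) = √((-5/16 + 661/16) - 363585) = √(41 - 363585) = √(-363544) = 2*I*√90886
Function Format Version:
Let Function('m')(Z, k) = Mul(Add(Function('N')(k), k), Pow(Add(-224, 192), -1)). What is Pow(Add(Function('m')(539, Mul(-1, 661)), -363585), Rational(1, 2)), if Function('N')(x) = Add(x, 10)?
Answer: Mul(2, I, Pow(90886, Rational(1, 2))) ≈ Mul(602.95, I)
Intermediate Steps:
Function('N')(x) = Add(10, x)
Function('m')(Z, k) = Add(Rational(-5, 16), Mul(Rational(-1, 16), k)) (Function('m')(Z, k) = Mul(Add(Add(10, k), k), Pow(Add(-224, 192), -1)) = Mul(Add(10, Mul(2, k)), Pow(-32, -1)) = Mul(Add(10, Mul(2, k)), Rational(-1, 32)) = Add(Rational(-5, 16), Mul(Rational(-1, 16), k)))
Pow(Add(Function('m')(539, Mul(-1, 661)), -363585), Rational(1, 2)) = Pow(Add(Add(Rational(-5, 16), Mul(Rational(-1, 16), Mul(-1, 661))), -363585), Rational(1, 2)) = Pow(Add(Add(Rational(-5, 16), Mul(Rational(-1, 16), -661)), -363585), Rational(1, 2)) = Pow(Add(Add(Rational(-5, 16), Rational(661, 16)), -363585), Rational(1, 2)) = Pow(Add(41, -363585), Rational(1, 2)) = Pow(-363544, Rational(1, 2)) = Mul(2, I, Pow(90886, Rational(1, 2)))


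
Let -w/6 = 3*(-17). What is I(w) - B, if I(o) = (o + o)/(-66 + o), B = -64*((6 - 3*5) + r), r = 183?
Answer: 222771/20 ≈ 11139.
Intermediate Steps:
w = 306 (w = -18*(-17) = -6*(-51) = 306)
B = -11136 (B = -64*((6 - 3*5) + 183) = -64*((6 - 15) + 183) = -64*(-9 + 183) = -64*174 = -11136)
I(o) = 2*o/(-66 + o) (I(o) = (2*o)/(-66 + o) = 2*o/(-66 + o))
I(w) - B = 2*306/(-66 + 306) - 1*(-11136) = 2*306/240 + 11136 = 2*306*(1/240) + 11136 = 51/20 + 11136 = 222771/20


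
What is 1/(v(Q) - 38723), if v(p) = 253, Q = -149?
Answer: -1/38470 ≈ -2.5994e-5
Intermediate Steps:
1/(v(Q) - 38723) = 1/(253 - 38723) = 1/(-38470) = -1/38470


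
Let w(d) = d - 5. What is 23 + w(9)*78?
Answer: 335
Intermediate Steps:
w(d) = -5 + d
23 + w(9)*78 = 23 + (-5 + 9)*78 = 23 + 4*78 = 23 + 312 = 335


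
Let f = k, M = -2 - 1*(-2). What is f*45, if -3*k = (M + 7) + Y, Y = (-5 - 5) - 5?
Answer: 120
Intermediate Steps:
Y = -15 (Y = -10 - 5 = -15)
M = 0 (M = -2 + 2 = 0)
k = 8/3 (k = -((0 + 7) - 15)/3 = -(7 - 15)/3 = -⅓*(-8) = 8/3 ≈ 2.6667)
f = 8/3 ≈ 2.6667
f*45 = (8/3)*45 = 120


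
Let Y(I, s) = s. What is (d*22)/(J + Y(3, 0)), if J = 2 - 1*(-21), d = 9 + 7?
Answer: 352/23 ≈ 15.304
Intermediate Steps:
d = 16
J = 23 (J = 2 + 21 = 23)
(d*22)/(J + Y(3, 0)) = (16*22)/(23 + 0) = 352/23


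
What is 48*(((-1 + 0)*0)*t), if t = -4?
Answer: 0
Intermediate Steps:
48*(((-1 + 0)*0)*t) = 48*(((-1 + 0)*0)*(-4)) = 48*(-1*0*(-4)) = 48*(0*(-4)) = 48*0 = 0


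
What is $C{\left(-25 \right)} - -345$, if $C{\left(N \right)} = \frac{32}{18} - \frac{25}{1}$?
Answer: $\frac{2896}{9} \approx 321.78$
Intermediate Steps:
$C{\left(N \right)} = - \frac{209}{9}$ ($C{\left(N \right)} = 32 \cdot \frac{1}{18} - 25 = \frac{16}{9} - 25 = - \frac{209}{9}$)
$C{\left(-25 \right)} - -345 = - \frac{209}{9} - -345 = - \frac{209}{9} + 345 = \frac{2896}{9}$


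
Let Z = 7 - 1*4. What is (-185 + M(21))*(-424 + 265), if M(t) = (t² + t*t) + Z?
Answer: -111300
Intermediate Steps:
Z = 3 (Z = 7 - 4 = 3)
M(t) = 3 + 2*t² (M(t) = (t² + t*t) + 3 = (t² + t²) + 3 = 2*t² + 3 = 3 + 2*t²)
(-185 + M(21))*(-424 + 265) = (-185 + (3 + 2*21²))*(-424 + 265) = (-185 + (3 + 2*441))*(-159) = (-185 + (3 + 882))*(-159) = (-185 + 885)*(-159) = 700*(-159) = -111300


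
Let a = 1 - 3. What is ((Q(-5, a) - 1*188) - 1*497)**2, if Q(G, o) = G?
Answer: 476100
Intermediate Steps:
a = -2
((Q(-5, a) - 1*188) - 1*497)**2 = ((-5 - 1*188) - 1*497)**2 = ((-5 - 188) - 497)**2 = (-193 - 497)**2 = (-690)**2 = 476100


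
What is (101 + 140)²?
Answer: 58081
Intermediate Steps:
(101 + 140)² = 241² = 58081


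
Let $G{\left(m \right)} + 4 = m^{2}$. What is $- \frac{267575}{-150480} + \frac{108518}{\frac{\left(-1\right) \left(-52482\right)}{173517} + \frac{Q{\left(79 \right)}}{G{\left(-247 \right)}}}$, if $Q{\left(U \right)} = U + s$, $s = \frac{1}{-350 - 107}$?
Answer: $\frac{6649514639061037345}{18612715983984} \approx 3.5726 \cdot 10^{5}$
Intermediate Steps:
$s = - \frac{1}{457}$ ($s = \frac{1}{-457} = - \frac{1}{457} \approx -0.0021882$)
$Q{\left(U \right)} = - \frac{1}{457} + U$ ($Q{\left(U \right)} = U - \frac{1}{457} = - \frac{1}{457} + U$)
$G{\left(m \right)} = -4 + m^{2}$
$- \frac{267575}{-150480} + \frac{108518}{\frac{\left(-1\right) \left(-52482\right)}{173517} + \frac{Q{\left(79 \right)}}{G{\left(-247 \right)}}} = - \frac{267575}{-150480} + \frac{108518}{\frac{\left(-1\right) \left(-52482\right)}{173517} + \frac{- \frac{1}{457} + 79}{-4 + \left(-247\right)^{2}}} = \left(-267575\right) \left(- \frac{1}{150480}\right) + \frac{108518}{52482 \cdot \frac{1}{173517} + \frac{36102}{457 \left(-4 + 61009\right)}} = \frac{4865}{2736} + \frac{108518}{\frac{17494}{57839} + \frac{36102}{457 \cdot 61005}} = \frac{4865}{2736} + \frac{108518}{\frac{17494}{57839} + \frac{36102}{457} \cdot \frac{1}{61005}} = \frac{4865}{2736} + \frac{108518}{\frac{17494}{57839} + \frac{12034}{9293095}} = \frac{4865}{2736} + \frac{108518}{\frac{163269438456}{537503321705}} = \frac{4865}{2736} + 108518 \cdot \frac{537503321705}{163269438456} = \frac{4865}{2736} + \frac{29164392732391595}{81634719228} = \frac{6649514639061037345}{18612715983984}$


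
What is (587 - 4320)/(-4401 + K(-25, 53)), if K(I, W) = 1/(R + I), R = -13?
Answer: 141854/167239 ≈ 0.84821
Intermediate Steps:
K(I, W) = 1/(-13 + I)
(587 - 4320)/(-4401 + K(-25, 53)) = (587 - 4320)/(-4401 + 1/(-13 - 25)) = -3733/(-4401 + 1/(-38)) = -3733/(-4401 - 1/38) = -3733/(-167239/38) = -3733*(-38/167239) = 141854/167239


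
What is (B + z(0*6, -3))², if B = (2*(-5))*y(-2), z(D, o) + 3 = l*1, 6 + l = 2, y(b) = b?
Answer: 169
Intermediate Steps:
l = -4 (l = -6 + 2 = -4)
z(D, o) = -7 (z(D, o) = -3 - 4*1 = -3 - 4 = -7)
B = 20 (B = (2*(-5))*(-2) = -10*(-2) = 20)
(B + z(0*6, -3))² = (20 - 7)² = 13² = 169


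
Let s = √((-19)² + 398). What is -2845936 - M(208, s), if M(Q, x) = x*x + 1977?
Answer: -2848672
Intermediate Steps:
s = √759 (s = √(361 + 398) = √759 ≈ 27.550)
M(Q, x) = 1977 + x² (M(Q, x) = x² + 1977 = 1977 + x²)
-2845936 - M(208, s) = -2845936 - (1977 + (√759)²) = -2845936 - (1977 + 759) = -2845936 - 1*2736 = -2845936 - 2736 = -2848672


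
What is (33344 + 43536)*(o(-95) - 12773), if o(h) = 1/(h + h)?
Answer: -18657784248/19 ≈ -9.8199e+8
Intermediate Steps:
o(h) = 1/(2*h)
(33344 + 43536)*(o(-95) - 12773) = (33344 + 43536)*((½)/(-95) - 12773) = 76880*((½)*(-1/95) - 12773) = 76880*(-1/190 - 12773) = 76880*(-2426871/190) = -18657784248/19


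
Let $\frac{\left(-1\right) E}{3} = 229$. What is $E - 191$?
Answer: $-878$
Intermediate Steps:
$E = -687$ ($E = \left(-3\right) 229 = -687$)
$E - 191 = -687 - 191 = -878$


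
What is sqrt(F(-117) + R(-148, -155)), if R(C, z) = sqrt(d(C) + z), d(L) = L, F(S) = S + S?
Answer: sqrt(-234 + I*sqrt(303)) ≈ 0.56857 + 15.308*I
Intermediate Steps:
F(S) = 2*S
R(C, z) = sqrt(C + z)
sqrt(F(-117) + R(-148, -155)) = sqrt(2*(-117) + sqrt(-148 - 155)) = sqrt(-234 + sqrt(-303)) = sqrt(-234 + I*sqrt(303))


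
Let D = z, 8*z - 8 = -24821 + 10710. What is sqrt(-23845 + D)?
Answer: I*sqrt(409726)/4 ≈ 160.02*I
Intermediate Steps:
z = -14103/8 (z = 1 + (-24821 + 10710)/8 = 1 + (1/8)*(-14111) = 1 - 14111/8 = -14103/8 ≈ -1762.9)
D = -14103/8 ≈ -1762.9
sqrt(-23845 + D) = sqrt(-23845 - 14103/8) = sqrt(-204863/8) = I*sqrt(409726)/4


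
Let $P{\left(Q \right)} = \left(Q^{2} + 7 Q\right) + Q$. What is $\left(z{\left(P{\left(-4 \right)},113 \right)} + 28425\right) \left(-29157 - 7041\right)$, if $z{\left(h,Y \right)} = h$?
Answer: $-1028348982$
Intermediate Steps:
$P{\left(Q \right)} = Q^{2} + 8 Q$
$\left(z{\left(P{\left(-4 \right)},113 \right)} + 28425\right) \left(-29157 - 7041\right) = \left(- 4 \left(8 - 4\right) + 28425\right) \left(-29157 - 7041\right) = \left(\left(-4\right) 4 + 28425\right) \left(-36198\right) = \left(-16 + 28425\right) \left(-36198\right) = 28409 \left(-36198\right) = -1028348982$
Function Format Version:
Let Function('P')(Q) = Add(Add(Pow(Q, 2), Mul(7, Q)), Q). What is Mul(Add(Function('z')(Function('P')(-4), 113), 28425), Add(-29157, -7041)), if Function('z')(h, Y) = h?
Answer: -1028348982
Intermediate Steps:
Function('P')(Q) = Add(Pow(Q, 2), Mul(8, Q))
Mul(Add(Function('z')(Function('P')(-4), 113), 28425), Add(-29157, -7041)) = Mul(Add(Mul(-4, Add(8, -4)), 28425), Add(-29157, -7041)) = Mul(Add(Mul(-4, 4), 28425), -36198) = Mul(Add(-16, 28425), -36198) = Mul(28409, -36198) = -1028348982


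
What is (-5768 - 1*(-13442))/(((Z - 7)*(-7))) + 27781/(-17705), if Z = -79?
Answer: 59572004/5329205 ≈ 11.178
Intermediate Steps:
(-5768 - 1*(-13442))/(((Z - 7)*(-7))) + 27781/(-17705) = (-5768 - 1*(-13442))/(((-79 - 7)*(-7))) + 27781/(-17705) = (-5768 + 13442)/((-86*(-7))) + 27781*(-1/17705) = 7674/602 - 27781/17705 = 7674*(1/602) - 27781/17705 = 3837/301 - 27781/17705 = 59572004/5329205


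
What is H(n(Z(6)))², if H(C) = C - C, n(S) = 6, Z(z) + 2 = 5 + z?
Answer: 0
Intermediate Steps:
Z(z) = 3 + z (Z(z) = -2 + (5 + z) = 3 + z)
H(C) = 0
H(n(Z(6)))² = 0² = 0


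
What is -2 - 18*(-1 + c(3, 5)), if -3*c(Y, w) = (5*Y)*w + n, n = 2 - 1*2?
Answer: 466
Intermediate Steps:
n = 0 (n = 2 - 2 = 0)
c(Y, w) = -5*Y*w/3 (c(Y, w) = -((5*Y)*w + 0)/3 = -(5*Y*w + 0)/3 = -5*Y*w/3)
-2 - 18*(-1 + c(3, 5)) = -2 - 18*(-1 - 5/3*3*5) = -2 - 18*(-1 - 25) = -2 - 18*(-26) = -2 - 3*(-156) = -2 + 468 = 466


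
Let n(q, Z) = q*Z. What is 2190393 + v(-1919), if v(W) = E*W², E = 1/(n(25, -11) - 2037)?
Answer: 5060506055/2312 ≈ 2.1888e+6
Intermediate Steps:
n(q, Z) = Z*q
E = -1/2312 (E = 1/(-11*25 - 2037) = 1/(-275 - 2037) = 1/(-2312) = -1/2312 ≈ -0.00043253)
v(W) = -W²/2312
2190393 + v(-1919) = 2190393 - 1/2312*(-1919)² = 2190393 - 1/2312*3682561 = 2190393 - 3682561/2312 = 5060506055/2312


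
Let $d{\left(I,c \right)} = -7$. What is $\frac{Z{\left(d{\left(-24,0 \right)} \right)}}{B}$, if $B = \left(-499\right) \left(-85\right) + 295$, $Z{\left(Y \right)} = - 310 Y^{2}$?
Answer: $- \frac{1519}{4271} \approx -0.35565$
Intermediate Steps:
$B = 42710$ ($B = 42415 + 295 = 42710$)
$\frac{Z{\left(d{\left(-24,0 \right)} \right)}}{B} = \frac{\left(-310\right) \left(-7\right)^{2}}{42710} = \left(-310\right) 49 \cdot \frac{1}{42710} = \left(-15190\right) \frac{1}{42710} = - \frac{1519}{4271}$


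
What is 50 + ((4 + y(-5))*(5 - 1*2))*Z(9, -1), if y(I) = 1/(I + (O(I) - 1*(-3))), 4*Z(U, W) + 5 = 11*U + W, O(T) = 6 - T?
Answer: 1347/4 ≈ 336.75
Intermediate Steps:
Z(U, W) = -5/4 + W/4 + 11*U/4 (Z(U, W) = -5/4 + (11*U + W)/4 = -5/4 + (W + 11*U)/4 = -5/4 + (W/4 + 11*U/4) = -5/4 + W/4 + 11*U/4)
y(I) = ⅑ (y(I) = 1/(I + ((6 - I) - 1*(-3))) = 1/(I + ((6 - I) + 3)) = 1/(I + (9 - I)) = 1/9 = ⅑)
50 + ((4 + y(-5))*(5 - 1*2))*Z(9, -1) = 50 + ((4 + ⅑)*(5 - 1*2))*(-5/4 + (¼)*(-1) + (11/4)*9) = 50 + (37*(5 - 2)/9)*(-5/4 - ¼ + 99/4) = 50 + ((37/9)*3)*(93/4) = 50 + (37/3)*(93/4) = 50 + 1147/4 = 1347/4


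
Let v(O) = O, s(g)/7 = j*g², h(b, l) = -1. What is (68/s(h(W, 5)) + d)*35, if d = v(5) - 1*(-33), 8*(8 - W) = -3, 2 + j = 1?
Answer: 990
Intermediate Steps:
j = -1 (j = -2 + 1 = -1)
W = 67/8 (W = 8 - ⅛*(-3) = 8 + 3/8 = 67/8 ≈ 8.3750)
s(g) = -7*g² (s(g) = 7*(-g²) = -7*g²)
d = 38 (d = 5 - 1*(-33) = 5 + 33 = 38)
(68/s(h(W, 5)) + d)*35 = (68/((-7*(-1)²)) + 38)*35 = (68/((-7*1)) + 38)*35 = (68/(-7) + 38)*35 = (68*(-⅐) + 38)*35 = (-68/7 + 38)*35 = (198/7)*35 = 990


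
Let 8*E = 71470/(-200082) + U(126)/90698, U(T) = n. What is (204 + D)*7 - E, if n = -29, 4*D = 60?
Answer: 111280876325371/72588148944 ≈ 1533.0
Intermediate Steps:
D = 15 (D = (¼)*60 = 15)
U(T) = -29
E = -3243994219/72588148944 (E = (71470/(-200082) - 29/90698)/8 = (71470*(-1/200082) - 29*1/90698)/8 = (-35735/100041 - 29/90698)/8 = (⅛)*(-3243994219/9073518618) = -3243994219/72588148944 ≈ -0.044690)
(204 + D)*7 - E = (204 + 15)*7 - 1*(-3243994219/72588148944) = 219*7 + 3243994219/72588148944 = 1533 + 3243994219/72588148944 = 111280876325371/72588148944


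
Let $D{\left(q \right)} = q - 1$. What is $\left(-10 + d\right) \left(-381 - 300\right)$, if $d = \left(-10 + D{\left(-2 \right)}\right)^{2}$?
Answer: $-108279$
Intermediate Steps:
$D{\left(q \right)} = -1 + q$
$d = 169$ ($d = \left(-10 - 3\right)^{2} = \left(-13\right)^{2} = 169$)
$\left(-10 + d\right) \left(-381 - 300\right) = \left(-10 + 169\right) \left(-381 - 300\right) = 159 \left(-681\right) = -108279$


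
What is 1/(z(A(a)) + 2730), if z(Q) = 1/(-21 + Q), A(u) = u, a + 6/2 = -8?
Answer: 32/87359 ≈ 0.00036630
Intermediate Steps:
a = -11 (a = -3 - 8 = -11)
1/(z(A(a)) + 2730) = 1/(1/(-21 - 11) + 2730) = 1/(1/(-32) + 2730) = 1/(-1/32 + 2730) = 1/(87359/32) = 32/87359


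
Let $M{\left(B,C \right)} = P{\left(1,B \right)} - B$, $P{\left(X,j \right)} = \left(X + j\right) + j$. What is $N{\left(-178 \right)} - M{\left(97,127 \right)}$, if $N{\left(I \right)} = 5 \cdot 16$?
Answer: $-18$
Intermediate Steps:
$N{\left(I \right)} = 80$
$P{\left(X,j \right)} = X + 2 j$
$M{\left(B,C \right)} = 1 + B$ ($M{\left(B,C \right)} = \left(1 + 2 B\right) - B = 1 + B$)
$N{\left(-178 \right)} - M{\left(97,127 \right)} = 80 - \left(1 + 97\right) = 80 - 98 = -18$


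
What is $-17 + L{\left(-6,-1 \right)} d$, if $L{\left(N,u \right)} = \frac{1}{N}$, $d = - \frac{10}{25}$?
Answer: $- \frac{254}{15} \approx -16.933$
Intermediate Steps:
$d = - \frac{2}{5}$ ($d = \left(-10\right) \frac{1}{25} = - \frac{2}{5} \approx -0.4$)
$-17 + L{\left(-6,-1 \right)} d = -17 + \frac{1}{-6} \left(- \frac{2}{5}\right) = -17 - - \frac{1}{15} = -17 + \frac{1}{15} = - \frac{254}{15}$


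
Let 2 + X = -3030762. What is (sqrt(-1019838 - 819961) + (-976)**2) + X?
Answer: -2078188 + I*sqrt(1839799) ≈ -2.0782e+6 + 1356.4*I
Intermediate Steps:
X = -3030764 (X = -2 - 3030762 = -3030764)
(sqrt(-1019838 - 819961) + (-976)**2) + X = (sqrt(-1019838 - 819961) + (-976)**2) - 3030764 = (sqrt(-1839799) + 952576) - 3030764 = (I*sqrt(1839799) + 952576) - 3030764 = (952576 + I*sqrt(1839799)) - 3030764 = -2078188 + I*sqrt(1839799)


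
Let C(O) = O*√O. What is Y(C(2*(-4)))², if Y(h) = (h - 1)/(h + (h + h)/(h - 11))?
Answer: 9*(19697*I + 21376*√2)/(512*(288*√2 + 431*I)) ≈ 1.0398 - 0.25028*I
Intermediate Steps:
C(O) = O^(3/2)
Y(h) = (-1 + h)/(h + 2*h/(-11 + h)) (Y(h) = (-1 + h)/(h + (2*h)/(-11 + h)) = (-1 + h)/(h + 2*h/(-11 + h)))
Y(C(2*(-4)))² = ((11 + ((2*(-4))^(3/2))² - 12*(-16*I*√2))/(((2*(-4))^(3/2))*(-9 + (2*(-4))^(3/2))))² = ((11 + ((-8)^(3/2))² - (-192)*I*√2)/(((-8)^(3/2))*(-9 + (-8)^(3/2))))² = ((11 + (-16*I*√2)² - (-192)*I*√2)/(((-16*I*√2))*(-9 - 16*I*√2)))² = ((I*√2/32)*(11 - 512 + 192*I*√2)/(-9 - 16*I*√2))² = ((I*√2/32)*(-501 + 192*I*√2)/(-9 - 16*I*√2))² = (I*√2*(-501 + 192*I*√2)/(32*(-9 - 16*I*√2)))² = -(-501 + 192*I*√2)²/(512*(-9 - 16*I*√2)²)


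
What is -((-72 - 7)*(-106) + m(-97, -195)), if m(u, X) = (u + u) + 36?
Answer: -8216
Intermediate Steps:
m(u, X) = 36 + 2*u (m(u, X) = 2*u + 36 = 36 + 2*u)
-((-72 - 7)*(-106) + m(-97, -195)) = -((-72 - 7)*(-106) + (36 + 2*(-97))) = -(-79*(-106) + (36 - 194)) = -(8374 - 158) = -1*8216 = -8216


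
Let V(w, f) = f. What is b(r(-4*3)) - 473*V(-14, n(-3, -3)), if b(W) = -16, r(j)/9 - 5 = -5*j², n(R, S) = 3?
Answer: -1435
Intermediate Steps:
r(j) = 45 - 45*j² (r(j) = 45 + 9*(-5*j²) = 45 - 45*j²)
b(r(-4*3)) - 473*V(-14, n(-3, -3)) = -16 - 473*3 = -16 - 1419 = -1435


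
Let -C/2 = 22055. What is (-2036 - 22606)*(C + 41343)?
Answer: 68184414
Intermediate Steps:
C = -44110 (C = -2*22055 = -44110)
(-2036 - 22606)*(C + 41343) = (-2036 - 22606)*(-44110 + 41343) = -24642*(-2767) = 68184414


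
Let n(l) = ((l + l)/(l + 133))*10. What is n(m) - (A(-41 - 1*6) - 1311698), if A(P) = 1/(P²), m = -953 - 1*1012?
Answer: 1327095426923/1011722 ≈ 1.3117e+6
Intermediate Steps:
m = -1965 (m = -953 - 1012 = -1965)
A(P) = P⁻²
n(l) = 20*l/(133 + l) (n(l) = ((2*l)/(133 + l))*10 = (2*l/(133 + l))*10 = 20*l/(133 + l))
n(m) - (A(-41 - 1*6) - 1311698) = 20*(-1965)/(133 - 1965) - ((-41 - 1*6)⁻² - 1311698) = 20*(-1965)/(-1832) - ((-41 - 6)⁻² - 1311698) = 20*(-1965)*(-1/1832) - ((-47)⁻² - 1311698) = 9825/458 - (1/2209 - 1311698) = 9825/458 - 1*(-2897540881/2209) = 9825/458 + 2897540881/2209 = 1327095426923/1011722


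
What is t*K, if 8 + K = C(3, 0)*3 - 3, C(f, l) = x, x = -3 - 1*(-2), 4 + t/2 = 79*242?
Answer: -535192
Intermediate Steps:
t = 38228 (t = -8 + 2*(79*242) = -8 + 2*19118 = -8 + 38236 = 38228)
x = -1 (x = -3 + 2 = -1)
C(f, l) = -1
K = -14 (K = -8 + (-1*3 - 3) = -8 + (-3 - 3) = -8 - 6 = -14)
t*K = 38228*(-14) = -535192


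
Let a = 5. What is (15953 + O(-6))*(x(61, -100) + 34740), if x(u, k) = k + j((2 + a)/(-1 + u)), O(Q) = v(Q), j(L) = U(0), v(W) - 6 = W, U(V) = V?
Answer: 552611920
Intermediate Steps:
v(W) = 6 + W
j(L) = 0
O(Q) = 6 + Q
x(u, k) = k (x(u, k) = k + 0 = k)
(15953 + O(-6))*(x(61, -100) + 34740) = (15953 + (6 - 6))*(-100 + 34740) = (15953 + 0)*34640 = 15953*34640 = 552611920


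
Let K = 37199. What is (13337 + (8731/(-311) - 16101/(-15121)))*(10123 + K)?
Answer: 2961977469674454/4702631 ≈ 6.2986e+8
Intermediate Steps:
(13337 + (8731/(-311) - 16101/(-15121)))*(10123 + K) = (13337 + (8731/(-311) - 16101/(-15121)))*(10123 + 37199) = (13337 + (8731*(-1/311) - 16101*(-1/15121)))*47322 = (13337 + (-8731/311 + 16101/15121))*47322 = (13337 - 127014040/4702631)*47322 = (62591975607/4702631)*47322 = 2961977469674454/4702631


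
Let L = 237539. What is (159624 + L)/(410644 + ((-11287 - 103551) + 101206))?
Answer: 397163/397012 ≈ 1.0004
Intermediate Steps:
(159624 + L)/(410644 + ((-11287 - 103551) + 101206)) = (159624 + 237539)/(410644 + ((-11287 - 103551) + 101206)) = 397163/(410644 + (-114838 + 101206)) = 397163/(410644 - 13632) = 397163/397012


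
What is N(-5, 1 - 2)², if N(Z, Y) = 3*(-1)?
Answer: 9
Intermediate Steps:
N(Z, Y) = -3
N(-5, 1 - 2)² = (-3)² = 9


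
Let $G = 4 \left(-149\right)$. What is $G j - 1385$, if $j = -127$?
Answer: $74307$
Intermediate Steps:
$G = -596$
$G j - 1385 = \left(-596\right) \left(-127\right) - 1385 = 75692 - 1385 = 74307$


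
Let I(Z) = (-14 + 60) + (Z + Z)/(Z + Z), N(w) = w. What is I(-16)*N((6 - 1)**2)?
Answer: 1175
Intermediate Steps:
I(Z) = 47 (I(Z) = 46 + (2*Z)/((2*Z)) = 46 + (2*Z)*(1/(2*Z)) = 46 + 1 = 47)
I(-16)*N((6 - 1)**2) = 47*(6 - 1)**2 = 47*5**2 = 47*25 = 1175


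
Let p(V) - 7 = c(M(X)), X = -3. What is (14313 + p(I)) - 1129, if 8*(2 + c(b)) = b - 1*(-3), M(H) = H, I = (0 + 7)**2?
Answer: 13189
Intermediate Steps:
I = 49 (I = 7**2 = 49)
c(b) = -13/8 + b/8 (c(b) = -2 + (b - 1*(-3))/8 = -2 + (b + 3)/8 = -2 + (3 + b)/8 = -2 + (3/8 + b/8) = -13/8 + b/8)
p(V) = 5 (p(V) = 7 + (-13/8 + (1/8)*(-3)) = 7 + (-13/8 - 3/8) = 7 - 2 = 5)
(14313 + p(I)) - 1129 = (14313 + 5) - 1129 = 14318 - 1129 = 13189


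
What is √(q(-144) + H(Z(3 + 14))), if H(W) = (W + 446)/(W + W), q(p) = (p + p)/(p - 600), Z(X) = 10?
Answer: √557070/155 ≈ 4.8153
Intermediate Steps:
q(p) = 2*p/(-600 + p) (q(p) = (2*p)/(-600 + p) = 2*p/(-600 + p))
H(W) = (446 + W)/(2*W) (H(W) = (446 + W)/((2*W)) = (446 + W)*(1/(2*W)) = (446 + W)/(2*W))
√(q(-144) + H(Z(3 + 14))) = √(2*(-144)/(-600 - 144) + (½)*(446 + 10)/10) = √(2*(-144)/(-744) + (½)*(⅒)*456) = √(2*(-144)*(-1/744) + 114/5) = √(12/31 + 114/5) = √(3594/155) = √557070/155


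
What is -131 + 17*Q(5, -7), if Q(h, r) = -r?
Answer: -12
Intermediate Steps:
-131 + 17*Q(5, -7) = -131 + 17*(-1*(-7)) = -131 + 17*7 = -131 + 119 = -12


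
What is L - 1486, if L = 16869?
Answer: 15383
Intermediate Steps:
L - 1486 = 16869 - 1486 = 15383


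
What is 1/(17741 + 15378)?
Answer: 1/33119 ≈ 3.0194e-5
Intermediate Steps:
1/(17741 + 15378) = 1/33119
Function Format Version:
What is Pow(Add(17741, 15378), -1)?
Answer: Rational(1, 33119) ≈ 3.0194e-5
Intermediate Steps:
Pow(Add(17741, 15378), -1) = Pow(33119, -1) = Rational(1, 33119)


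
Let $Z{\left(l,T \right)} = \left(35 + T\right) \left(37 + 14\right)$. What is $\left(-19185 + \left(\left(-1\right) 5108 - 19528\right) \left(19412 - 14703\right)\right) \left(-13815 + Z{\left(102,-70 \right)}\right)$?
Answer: $1810069700400$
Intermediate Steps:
$Z{\left(l,T \right)} = 1785 + 51 T$ ($Z{\left(l,T \right)} = \left(35 + T\right) 51 = 1785 + 51 T$)
$\left(-19185 + \left(\left(-1\right) 5108 - 19528\right) \left(19412 - 14703\right)\right) \left(-13815 + Z{\left(102,-70 \right)}\right) = \left(-19185 + \left(\left(-1\right) 5108 - 19528\right) \left(19412 - 14703\right)\right) \left(-13815 + \left(1785 + 51 \left(-70\right)\right)\right) = \left(-19185 + \left(-5108 - 19528\right) 4709\right) \left(-13815 + \left(1785 - 3570\right)\right) = \left(-19185 - 116010924\right) \left(-13815 - 1785\right) = \left(-19185 - 116010924\right) \left(-15600\right) = \left(-116030109\right) \left(-15600\right) = 1810069700400$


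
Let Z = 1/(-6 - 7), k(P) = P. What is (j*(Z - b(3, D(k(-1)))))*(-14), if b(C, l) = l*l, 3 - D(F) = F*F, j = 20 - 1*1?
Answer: 14098/13 ≈ 1084.5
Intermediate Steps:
j = 19 (j = 20 - 1 = 19)
D(F) = 3 - F² (D(F) = 3 - F*F = 3 - F²)
Z = -1/13 (Z = 1/(-13) = -1/13 ≈ -0.076923)
b(C, l) = l²
(j*(Z - b(3, D(k(-1)))))*(-14) = (19*(-1/13 - (3 - 1*(-1)²)²))*(-14) = (19*(-1/13 - (3 - 1*1)²))*(-14) = (19*(-1/13 - (3 - 1)²))*(-14) = (19*(-1/13 - 1*2²))*(-14) = (19*(-1/13 - 1*4))*(-14) = (19*(-1/13 - 4))*(-14) = (19*(-53/13))*(-14) = -1007/13*(-14) = 14098/13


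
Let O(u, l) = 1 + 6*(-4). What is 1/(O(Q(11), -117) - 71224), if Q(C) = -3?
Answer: -1/71247 ≈ -1.4036e-5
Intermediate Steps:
O(u, l) = -23 (O(u, l) = 1 - 24 = -23)
1/(O(Q(11), -117) - 71224) = 1/(-23 - 71224) = 1/(-71247) = -1/71247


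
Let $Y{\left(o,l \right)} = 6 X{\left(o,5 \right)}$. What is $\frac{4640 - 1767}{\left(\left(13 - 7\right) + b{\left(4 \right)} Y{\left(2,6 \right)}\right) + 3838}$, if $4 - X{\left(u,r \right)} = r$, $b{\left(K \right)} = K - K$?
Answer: $\frac{2873}{3844} \approx 0.7474$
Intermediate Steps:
$b{\left(K \right)} = 0$
$X{\left(u,r \right)} = 4 - r$
$Y{\left(o,l \right)} = -6$ ($Y{\left(o,l \right)} = 6 \left(4 - 5\right) = 6 \left(-1\right) = -6$)
$\frac{4640 - 1767}{\left(\left(13 - 7\right) + b{\left(4 \right)} Y{\left(2,6 \right)}\right) + 3838} = \frac{4640 - 1767}{\left(\left(13 - 7\right) + 0 \left(-6\right)\right) + 3838} = \frac{2873}{\left(\left(13 - 7\right) + 0\right) + 3838} = \frac{2873}{\left(6 + 0\right) + 3838} = \frac{2873}{6 + 3838} = \frac{2873}{3844}$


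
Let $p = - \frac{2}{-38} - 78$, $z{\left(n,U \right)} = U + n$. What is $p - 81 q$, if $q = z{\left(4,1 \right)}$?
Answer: $- \frac{9176}{19} \approx -482.95$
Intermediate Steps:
$q = 5$ ($q = 1 + 4 = 5$)
$p = - \frac{1481}{19}$ ($p = \left(-2\right) \left(- \frac{1}{38}\right) - 78 = \frac{1}{19} - 78 = - \frac{1481}{19} \approx -77.947$)
$p - 81 q = - \frac{1481}{19} - 405 = - \frac{9176}{19}$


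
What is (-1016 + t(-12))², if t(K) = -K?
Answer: 1008016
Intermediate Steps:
(-1016 + t(-12))² = (-1016 - 1*(-12))² = (-1016 + 12)² = (-1004)² = 1008016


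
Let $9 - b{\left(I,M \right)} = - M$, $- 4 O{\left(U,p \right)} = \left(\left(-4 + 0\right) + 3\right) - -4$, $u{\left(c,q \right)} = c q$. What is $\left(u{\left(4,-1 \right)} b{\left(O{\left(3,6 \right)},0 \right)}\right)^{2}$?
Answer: $1296$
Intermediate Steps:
$O{\left(U,p \right)} = - \frac{3}{4}$ ($O{\left(U,p \right)} = - \frac{\left(\left(-4 + 0\right) + 3\right) - -4}{4} = - \frac{\left(-4 + 3\right) + 4}{4} = - \frac{-1 + 4}{4} = \left(- \frac{1}{4}\right) 3 = - \frac{3}{4}$)
$b{\left(I,M \right)} = 9 + M$ ($b{\left(I,M \right)} = 9 - - M = 9 + M$)
$\left(u{\left(4,-1 \right)} b{\left(O{\left(3,6 \right)},0 \right)}\right)^{2} = \left(4 \left(-1\right) \left(9 + 0\right)\right)^{2} = \left(\left(-4\right) 9\right)^{2} = \left(-36\right)^{2} = 1296$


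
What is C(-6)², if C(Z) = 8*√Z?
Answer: -384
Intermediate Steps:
C(-6)² = (8*√(-6))² = (8*(I*√6))² = (8*I*√6)² = -384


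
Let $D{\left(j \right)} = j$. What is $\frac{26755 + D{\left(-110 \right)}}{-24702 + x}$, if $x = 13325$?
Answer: $- \frac{26645}{11377} \approx -2.342$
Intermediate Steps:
$\frac{26755 + D{\left(-110 \right)}}{-24702 + x} = \frac{26755 - 110}{-24702 + 13325} = \frac{26645}{-11377} = 26645 \left(- \frac{1}{11377}\right) = - \frac{26645}{11377}$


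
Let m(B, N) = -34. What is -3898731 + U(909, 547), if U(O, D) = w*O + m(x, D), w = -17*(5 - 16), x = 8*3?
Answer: -3728782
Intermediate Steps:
x = 24
w = 187 (w = -17*(-11) = 187)
U(O, D) = -34 + 187*O (U(O, D) = 187*O - 34 = -34 + 187*O)
-3898731 + U(909, 547) = -3898731 + (-34 + 187*909) = -3898731 + (-34 + 169983) = -3898731 + 169949 = -3728782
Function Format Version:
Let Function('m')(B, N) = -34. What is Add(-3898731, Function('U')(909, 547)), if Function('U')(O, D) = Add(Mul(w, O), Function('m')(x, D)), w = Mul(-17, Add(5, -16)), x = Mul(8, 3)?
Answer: -3728782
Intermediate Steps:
x = 24
w = 187 (w = Mul(-17, -11) = 187)
Function('U')(O, D) = Add(-34, Mul(187, O)) (Function('U')(O, D) = Add(Mul(187, O), -34) = Add(-34, Mul(187, O)))
Add(-3898731, Function('U')(909, 547)) = Add(-3898731, Add(-34, Mul(187, 909))) = Add(-3898731, Add(-34, 169983)) = Add(-3898731, 169949) = -3728782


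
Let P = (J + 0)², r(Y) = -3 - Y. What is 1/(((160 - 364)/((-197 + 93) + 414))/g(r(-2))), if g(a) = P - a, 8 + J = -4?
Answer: -22475/102 ≈ -220.34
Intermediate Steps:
J = -12 (J = -8 - 4 = -12)
P = 144 (P = (-12 + 0)² = (-12)² = 144)
g(a) = 144 - a
1/(((160 - 364)/((-197 + 93) + 414))/g(r(-2))) = 1/(((160 - 364)/((-197 + 93) + 414))/(144 - (-3 - 1*(-2)))) = 1/((-204/(-104 + 414))/(144 - (-3 + 2))) = 1/((-204/310)/(144 - 1*(-1))) = 1/((-204*1/310)/(144 + 1)) = 1/(-102/155/145) = 1/(-102/155*1/145) = 1/(-102/22475) = -22475/102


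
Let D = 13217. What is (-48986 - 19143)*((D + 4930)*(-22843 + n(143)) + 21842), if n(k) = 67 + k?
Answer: 27980526409961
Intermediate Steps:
(-48986 - 19143)*((D + 4930)*(-22843 + n(143)) + 21842) = (-48986 - 19143)*((13217 + 4930)*(-22843 + (67 + 143)) + 21842) = -68129*(18147*(-22843 + 210) + 21842) = -68129*(18147*(-22633) + 21842) = -68129*(-410721051 + 21842) = -68129*(-410699209) = 27980526409961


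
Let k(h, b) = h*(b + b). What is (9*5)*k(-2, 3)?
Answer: -540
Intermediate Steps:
k(h, b) = 2*b*h (k(h, b) = h*(2*b) = 2*b*h)
(9*5)*k(-2, 3) = (9*5)*(2*3*(-2)) = 45*(-12) = -540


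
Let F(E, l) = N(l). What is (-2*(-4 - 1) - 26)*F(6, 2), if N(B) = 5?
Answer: -80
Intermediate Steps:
F(E, l) = 5
(-2*(-4 - 1) - 26)*F(6, 2) = (-2*(-4 - 1) - 26)*5 = (-2*(-5) - 26)*5 = (10 - 26)*5 = -16*5 = -80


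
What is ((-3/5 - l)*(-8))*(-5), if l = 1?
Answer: -64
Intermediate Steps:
((-3/5 - l)*(-8))*(-5) = ((-3/5 - 1*1)*(-8))*(-5) = ((-3*⅕ - 1)*(-8))*(-5) = ((-⅗ - 1)*(-8))*(-5) = -8/5*(-8)*(-5) = (64/5)*(-5) = -64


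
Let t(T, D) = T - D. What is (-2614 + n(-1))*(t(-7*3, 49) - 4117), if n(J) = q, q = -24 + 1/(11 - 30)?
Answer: 209865001/19 ≈ 1.1046e+7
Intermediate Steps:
q = -457/19 (q = -24 + 1/(-19) = -24 - 1/19 = -457/19 ≈ -24.053)
n(J) = -457/19
(-2614 + n(-1))*(t(-7*3, 49) - 4117) = (-2614 - 457/19)*((-7*3 - 1*49) - 4117) = -50123*((-21 - 49) - 4117)/19 = -50123*(-70 - 4117)/19 = -50123/19*(-4187) = 209865001/19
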